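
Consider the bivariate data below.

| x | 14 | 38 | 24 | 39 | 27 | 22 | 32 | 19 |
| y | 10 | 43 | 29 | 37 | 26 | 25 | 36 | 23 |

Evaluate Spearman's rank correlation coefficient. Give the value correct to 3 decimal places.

0.952

Rank x: 1, 7, 4, 8, 5, 3, 6, 2
Rank y: 1, 8, 5, 7, 4, 3, 6, 2
d = rank(x) − rank(y): 0, -1, -1, 1, 1, 0, 0, 0; Σd² = 4
ρ = 1 − 6Σd² / [n(n²−1)] = 1 − 6×4 / (8×63) = 1 − 24/504 ≈ 0.952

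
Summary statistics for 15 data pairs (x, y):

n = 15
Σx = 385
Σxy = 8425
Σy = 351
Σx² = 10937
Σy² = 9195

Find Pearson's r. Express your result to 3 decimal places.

r = (nΣxy − ΣxΣy) / √[(nΣx² − (Σx)²)(nΣy² − (Σy)²)]
Numerator: 15×8425 − 385×351 = -8760
Denominator: √[(164055 − 148225)(137925 − 123201)] = √[15830 × 14724] = 15266.9879
r = -8760 / 15266.9879 ≈ -0.574

-0.574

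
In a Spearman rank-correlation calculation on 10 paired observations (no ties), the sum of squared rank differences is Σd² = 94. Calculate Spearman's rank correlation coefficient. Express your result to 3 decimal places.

0.430

ρ = 1 − 6Σd² / [n(n²−1)] = 1 − 6×94 / (10×99)
  = 1 − 564/990 = 1 − 0.5697 ≈ 0.430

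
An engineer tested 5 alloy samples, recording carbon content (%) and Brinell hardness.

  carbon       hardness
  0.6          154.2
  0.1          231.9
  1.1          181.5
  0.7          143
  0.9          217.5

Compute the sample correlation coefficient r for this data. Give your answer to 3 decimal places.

-0.341

n = 5, Σx = 3.4, Σy = 928.1, Σx² = 2.88, Σy² = 178252.75, Σxy = 611.21
nΣxy − ΣxΣy = 3056.05 − 3155.54 = -99.49
nΣx² − (Σx)² = 14.4 − 11.56 = 2.84; nΣy² − (Σy)² = 891263.75 − 861369.61 = 29894.14
r = -99.49 / √(2.84 × 29894.14) = -99.49 / 291.3749 ≈ -0.341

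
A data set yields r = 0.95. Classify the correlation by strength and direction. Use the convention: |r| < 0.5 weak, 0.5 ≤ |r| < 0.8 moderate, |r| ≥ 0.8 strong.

r = 0.95 > 0 so the relationship is positive.
|r| = 0.95, which falls in the strong range.

strong positive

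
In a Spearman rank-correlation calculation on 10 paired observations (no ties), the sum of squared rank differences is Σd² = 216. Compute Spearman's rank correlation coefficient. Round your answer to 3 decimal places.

-0.309

ρ = 1 − 6Σd² / [n(n²−1)] = 1 − 6×216 / (10×99)
  = 1 − 1296/990 = 1 − 1.3091 ≈ -0.309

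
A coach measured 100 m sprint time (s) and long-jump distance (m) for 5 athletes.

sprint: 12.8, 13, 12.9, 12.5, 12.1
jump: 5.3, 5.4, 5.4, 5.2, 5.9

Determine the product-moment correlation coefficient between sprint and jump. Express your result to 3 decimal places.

-0.665

n = 5, Σx = 63.3, Σy = 27.2, Σx² = 801.91, Σy² = 148.26, Σxy = 344.09
nΣxy − ΣxΣy = 1720.45 − 1721.76 = -1.31
nΣx² − (Σx)² = 4009.55 − 4006.89 = 2.66; nΣy² − (Σy)² = 741.3 − 739.84 = 1.46
r = -1.31 / √(2.66 × 1.46) = -1.31 / 1.9707 ≈ -0.665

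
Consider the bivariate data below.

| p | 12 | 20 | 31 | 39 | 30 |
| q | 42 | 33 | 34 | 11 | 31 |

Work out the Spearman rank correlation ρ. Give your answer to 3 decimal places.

Rank p: 1, 2, 4, 5, 3
Rank q: 5, 3, 4, 1, 2
d = rank(p) − rank(q): -4, -1, 0, 4, 1; Σd² = 34
ρ = 1 − 6Σd² / [n(n²−1)] = 1 − 6×34 / (5×24) = 1 − 204/120 ≈ -0.700

-0.700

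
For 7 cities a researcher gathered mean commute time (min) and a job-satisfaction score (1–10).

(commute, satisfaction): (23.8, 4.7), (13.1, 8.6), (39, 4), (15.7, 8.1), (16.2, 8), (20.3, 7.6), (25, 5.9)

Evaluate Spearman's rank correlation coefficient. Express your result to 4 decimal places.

-0.9643

Rank commute: 5, 1, 7, 2, 3, 4, 6
Rank satisfaction: 2, 7, 1, 6, 5, 4, 3
d = rank(commute) − rank(satisfaction): 3, -6, 6, -4, -2, 0, 3; Σd² = 110
ρ = 1 − 6Σd² / [n(n²−1)] = 1 − 6×110 / (7×48) = 1 − 660/336 ≈ -0.9643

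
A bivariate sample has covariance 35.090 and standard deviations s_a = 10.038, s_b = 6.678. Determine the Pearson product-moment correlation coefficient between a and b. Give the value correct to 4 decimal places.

r = Cov(a,b) / (s_a · s_b) = 35.090 / (10.038 × 6.678)
  = 35.090 / 67.0338 ≈ 0.5235

0.5235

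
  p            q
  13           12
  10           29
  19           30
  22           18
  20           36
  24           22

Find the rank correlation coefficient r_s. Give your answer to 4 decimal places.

Rank p: 2, 1, 3, 5, 4, 6
Rank q: 1, 4, 5, 2, 6, 3
d = rank(p) − rank(q): 1, -3, -2, 3, -2, 3; Σd² = 36
ρ = 1 − 6Σd² / [n(n²−1)] = 1 − 6×36 / (6×35) = 1 − 216/210 ≈ -0.0286

-0.0286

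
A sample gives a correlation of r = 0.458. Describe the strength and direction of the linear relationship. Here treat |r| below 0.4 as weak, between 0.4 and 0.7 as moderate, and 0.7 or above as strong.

moderate positive

r = 0.458 > 0 so the relationship is positive.
|r| = 0.458, which falls in the moderate range.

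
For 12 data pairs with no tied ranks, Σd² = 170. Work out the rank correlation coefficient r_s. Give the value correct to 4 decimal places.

ρ = 1 − 6Σd² / [n(n²−1)] = 1 − 6×170 / (12×143)
  = 1 − 1020/1716 = 1 − 0.59441 ≈ 0.4056

0.4056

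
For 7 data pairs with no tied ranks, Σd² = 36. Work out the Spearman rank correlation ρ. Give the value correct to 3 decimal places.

0.357

ρ = 1 − 6Σd² / [n(n²−1)] = 1 − 6×36 / (7×48)
  = 1 − 216/336 = 1 − 0.6429 ≈ 0.357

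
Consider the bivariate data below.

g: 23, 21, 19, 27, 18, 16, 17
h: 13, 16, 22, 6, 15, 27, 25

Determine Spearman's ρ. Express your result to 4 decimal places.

Rank g: 6, 5, 4, 7, 3, 1, 2
Rank h: 2, 4, 5, 1, 3, 7, 6
d = rank(g) − rank(h): 4, 1, -1, 6, 0, -6, -4; Σd² = 106
ρ = 1 − 6Σd² / [n(n²−1)] = 1 − 6×106 / (7×48) = 1 − 636/336 ≈ -0.8929

-0.8929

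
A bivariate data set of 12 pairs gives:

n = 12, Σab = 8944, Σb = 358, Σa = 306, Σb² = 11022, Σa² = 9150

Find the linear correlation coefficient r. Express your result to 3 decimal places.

r = (nΣab − ΣaΣb) / √[(nΣa² − (Σa)²)(nΣb² − (Σb)²)]
Numerator: 12×8944 − 306×358 = -2220
Denominator: √[(109800 − 93636)(132264 − 128164)] = √[16164 × 4100] = 8140.7862
r = -2220 / 8140.7862 ≈ -0.273

-0.273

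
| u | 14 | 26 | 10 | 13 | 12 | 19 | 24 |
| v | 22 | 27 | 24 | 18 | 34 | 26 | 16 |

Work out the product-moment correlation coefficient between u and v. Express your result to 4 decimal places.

n = 7, Σu = 118, Σv = 167, Σu² = 2222, Σv² = 4201, Σuv = 2770
nΣuv − ΣuΣv = 19390 − 19706 = -316
nΣu² − (Σu)² = 15554 − 13924 = 1630; nΣv² − (Σv)² = 29407 − 27889 = 1518
r = -316 / √(1630 × 1518) = -316 / 1573.0035 ≈ -0.2009

-0.2009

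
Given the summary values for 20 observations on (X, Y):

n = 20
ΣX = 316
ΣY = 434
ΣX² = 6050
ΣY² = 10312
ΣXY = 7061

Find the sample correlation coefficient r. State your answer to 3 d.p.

r = (nΣXY − ΣXΣY) / √[(nΣX² − (ΣX)²)(nΣY² − (ΣY)²)]
Numerator: 20×7061 − 316×434 = 4076
Denominator: √[(121000 − 99856)(206240 − 188356)] = √[21144 × 17884] = 19445.8041
r = 4076 / 19445.8041 ≈ 0.210

0.210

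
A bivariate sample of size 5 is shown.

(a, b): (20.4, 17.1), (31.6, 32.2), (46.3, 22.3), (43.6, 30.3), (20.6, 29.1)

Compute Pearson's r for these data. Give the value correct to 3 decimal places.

n = 5, Σa = 162.5, Σb = 131, Σa² = 5883.73, Σb² = 3591.44, Σab = 4319.39
nΣab − ΣaΣb = 21596.95 − 21287.5 = 309.45
nΣa² − (Σa)² = 29418.65 − 26406.25 = 3012.4; nΣb² − (Σb)² = 17957.2 − 17161 = 796.2
r = 309.45 / √(3012.4 × 796.2) = 309.45 / 1548.7004 ≈ 0.200

0.200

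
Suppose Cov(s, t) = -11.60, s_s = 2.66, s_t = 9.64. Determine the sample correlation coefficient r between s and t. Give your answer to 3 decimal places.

r = Cov(s,t) / (s_s · s_t) = -11.60 / (2.66 × 9.64)
  = -11.60 / 25.6424 ≈ -0.452

-0.452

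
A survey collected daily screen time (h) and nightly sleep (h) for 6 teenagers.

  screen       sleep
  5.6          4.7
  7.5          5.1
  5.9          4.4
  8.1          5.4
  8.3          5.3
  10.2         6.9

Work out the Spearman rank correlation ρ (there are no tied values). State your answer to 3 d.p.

Rank screen: 1, 3, 2, 4, 5, 6
Rank sleep: 2, 3, 1, 5, 4, 6
d = rank(screen) − rank(sleep): -1, 0, 1, -1, 1, 0; Σd² = 4
ρ = 1 − 6Σd² / [n(n²−1)] = 1 − 6×4 / (6×35) = 1 − 24/210 ≈ 0.886

0.886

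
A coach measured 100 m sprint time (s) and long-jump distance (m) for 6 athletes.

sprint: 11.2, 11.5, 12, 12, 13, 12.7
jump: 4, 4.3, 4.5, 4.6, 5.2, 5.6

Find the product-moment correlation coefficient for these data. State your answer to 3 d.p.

n = 6, Σx = 72.4, Σy = 28.2, Σx² = 875.98, Σy² = 134.3, Σxy = 342.17
nΣxy − ΣxΣy = 2053.02 − 2041.68 = 11.34
nΣx² − (Σx)² = 5255.88 − 5241.76 = 14.12; nΣy² − (Σy)² = 805.8 − 795.24 = 10.56
r = 11.34 / √(14.12 × 10.56) = 11.34 / 12.2109 ≈ 0.929

0.929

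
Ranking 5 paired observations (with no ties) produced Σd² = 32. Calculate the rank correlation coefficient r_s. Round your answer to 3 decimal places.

ρ = 1 − 6Σd² / [n(n²−1)] = 1 − 6×32 / (5×24)
  = 1 − 192/120 = 1 − 1.6000 ≈ -0.600

-0.600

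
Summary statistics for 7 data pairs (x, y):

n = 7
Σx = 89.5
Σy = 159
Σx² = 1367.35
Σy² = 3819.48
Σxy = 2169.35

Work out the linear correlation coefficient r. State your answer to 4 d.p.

r = (nΣxy − ΣxΣy) / √[(nΣx² − (Σx)²)(nΣy² − (Σy)²)]
Numerator: 7×2169.35 − 89.5×159 = 954.95
Denominator: √[(9571.45 − 8010.25)(26736.36 − 25281)] = √[1561.2 × 1455.36] = 1507.3513
r = 954.95 / 1507.3513 ≈ 0.6335

0.6335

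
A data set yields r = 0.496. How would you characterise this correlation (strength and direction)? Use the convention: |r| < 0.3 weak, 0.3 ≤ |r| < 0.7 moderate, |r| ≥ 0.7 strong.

moderate positive

r = 0.496 > 0 so the relationship is positive.
|r| = 0.496, which falls in the moderate range.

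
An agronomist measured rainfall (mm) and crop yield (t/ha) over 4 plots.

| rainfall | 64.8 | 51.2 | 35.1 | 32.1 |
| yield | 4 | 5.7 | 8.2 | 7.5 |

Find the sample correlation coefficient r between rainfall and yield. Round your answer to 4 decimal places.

-0.9730

n = 4, Σx = 183.2, Σy = 25.4, Σx² = 9082.9, Σy² = 171.98, Σxy = 1079.61
nΣxy − ΣxΣy = 4318.44 − 4653.28 = -334.84
nΣx² − (Σx)² = 36331.6 − 33562.24 = 2769.36; nΣy² − (Σy)² = 687.92 − 645.16 = 42.76
r = -334.84 / √(2769.36 × 42.76) = -334.84 / 344.1189 ≈ -0.9730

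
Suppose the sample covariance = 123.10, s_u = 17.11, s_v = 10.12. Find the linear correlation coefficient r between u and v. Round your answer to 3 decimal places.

r = Cov(u,v) / (s_u · s_v) = 123.10 / (17.11 × 10.12)
  = 123.10 / 173.1532 ≈ 0.711

0.711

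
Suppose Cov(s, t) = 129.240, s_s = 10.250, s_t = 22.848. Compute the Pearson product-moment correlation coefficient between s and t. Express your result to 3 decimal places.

r = Cov(s,t) / (s_s · s_t) = 129.240 / (10.250 × 22.848)
  = 129.240 / 234.1920 ≈ 0.552

0.552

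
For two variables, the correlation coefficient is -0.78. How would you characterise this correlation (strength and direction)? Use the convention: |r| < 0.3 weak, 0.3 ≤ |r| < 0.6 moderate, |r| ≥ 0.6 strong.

strong negative

r = -0.78 < 0 so the relationship is negative.
|r| = 0.78, which falls in the strong range.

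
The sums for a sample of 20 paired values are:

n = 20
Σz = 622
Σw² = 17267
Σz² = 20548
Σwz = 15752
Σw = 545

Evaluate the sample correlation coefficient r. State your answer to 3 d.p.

r = (nΣwz − ΣwΣz) / √[(nΣw² − (Σw)²)(nΣz² − (Σz)²)]
Numerator: 20×15752 − 545×622 = -23950
Denominator: √[(345340 − 297025)(410960 − 386884)] = √[48315 × 24076] = 34106.1862
r = -23950 / 34106.1862 ≈ -0.702

-0.702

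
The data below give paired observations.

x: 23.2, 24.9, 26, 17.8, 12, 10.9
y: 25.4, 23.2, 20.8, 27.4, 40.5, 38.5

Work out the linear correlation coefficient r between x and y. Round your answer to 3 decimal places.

n = 6, Σx = 114.8, Σy = 175.8, Σx² = 2413.9, Σy² = 5489.3, Σxy = 3101.13
nΣxy − ΣxΣy = 18606.78 − 20181.84 = -1575.06
nΣx² − (Σx)² = 14483.4 − 13179.04 = 1304.36; nΣy² − (Σy)² = 32935.8 − 30905.64 = 2030.16
r = -1575.06 / √(1304.36 × 2030.16) = -1575.06 / 1627.2859 ≈ -0.968

-0.968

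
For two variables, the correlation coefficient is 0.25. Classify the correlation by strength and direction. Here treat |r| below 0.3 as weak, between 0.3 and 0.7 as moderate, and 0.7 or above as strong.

r = 0.25 > 0 so the relationship is positive.
|r| = 0.25, which falls in the weak range.

weak positive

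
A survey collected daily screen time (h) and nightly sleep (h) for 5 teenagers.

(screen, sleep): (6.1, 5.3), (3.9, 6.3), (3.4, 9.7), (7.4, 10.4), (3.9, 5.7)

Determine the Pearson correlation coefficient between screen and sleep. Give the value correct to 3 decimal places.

0.262

n = 5, Σx = 24.7, Σy = 37.4, Σx² = 133.95, Σy² = 302.52, Σxy = 189.07
nΣxy − ΣxΣy = 945.35 − 923.78 = 21.57
nΣx² − (Σx)² = 669.75 − 610.09 = 59.66; nΣy² − (Σy)² = 1512.6 − 1398.76 = 113.84
r = 21.57 / √(59.66 × 113.84) = 21.57 / 82.4117 ≈ 0.262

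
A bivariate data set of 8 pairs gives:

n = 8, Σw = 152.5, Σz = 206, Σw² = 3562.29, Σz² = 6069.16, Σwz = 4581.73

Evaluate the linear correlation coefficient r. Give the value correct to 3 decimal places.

r = (nΣwz − ΣwΣz) / √[(nΣw² − (Σw)²)(nΣz² − (Σz)²)]
Numerator: 8×4581.73 − 152.5×206 = 5238.84
Denominator: √[(28498.32 − 23256.25)(48553.28 − 42436)] = √[5242.07 × 6117.28] = 5662.7917
r = 5238.84 / 5662.7917 ≈ 0.925

0.925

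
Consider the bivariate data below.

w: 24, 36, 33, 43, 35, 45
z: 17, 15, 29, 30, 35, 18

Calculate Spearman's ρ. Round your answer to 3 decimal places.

Rank w: 1, 4, 2, 5, 3, 6
Rank z: 2, 1, 4, 5, 6, 3
d = rank(w) − rank(z): -1, 3, -2, 0, -3, 3; Σd² = 32
ρ = 1 − 6Σd² / [n(n²−1)] = 1 − 6×32 / (6×35) = 1 − 192/210 ≈ 0.086

0.086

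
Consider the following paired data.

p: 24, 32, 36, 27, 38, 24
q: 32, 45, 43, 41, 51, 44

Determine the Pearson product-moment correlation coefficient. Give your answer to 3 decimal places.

n = 6, Σp = 181, Σq = 256, Σp² = 5645, Σq² = 11116, Σpq = 7857
nΣpq − ΣpΣq = 47142 − 46336 = 806
nΣp² − (Σp)² = 33870 − 32761 = 1109; nΣq² − (Σq)² = 66696 − 65536 = 1160
r = 806 / √(1109 × 1160) = 806 / 1134.2134 ≈ 0.711

0.711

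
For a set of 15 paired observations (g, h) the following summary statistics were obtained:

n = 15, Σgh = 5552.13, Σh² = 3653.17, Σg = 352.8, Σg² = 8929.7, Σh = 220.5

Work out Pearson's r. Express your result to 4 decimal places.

r = (nΣgh − ΣgΣh) / √[(nΣg² − (Σg)²)(nΣh² − (Σh)²)]
Numerator: 15×5552.13 − 352.8×220.5 = 5489.55
Denominator: √[(133945.5 − 124467.84)(54797.55 − 48620.25)] = √[9477.66 × 6177.3] = 7651.5586
r = 5489.55 / 7651.5586 ≈ 0.7174

0.7174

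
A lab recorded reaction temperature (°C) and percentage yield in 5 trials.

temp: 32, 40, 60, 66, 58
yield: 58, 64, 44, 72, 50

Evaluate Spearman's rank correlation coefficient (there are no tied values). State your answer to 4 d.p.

Rank temp: 1, 2, 4, 5, 3
Rank yield: 3, 4, 1, 5, 2
d = rank(temp) − rank(yield): -2, -2, 3, 0, 1; Σd² = 18
ρ = 1 − 6Σd² / [n(n²−1)] = 1 − 6×18 / (5×24) = 1 − 108/120 ≈ 0.1000

0.1000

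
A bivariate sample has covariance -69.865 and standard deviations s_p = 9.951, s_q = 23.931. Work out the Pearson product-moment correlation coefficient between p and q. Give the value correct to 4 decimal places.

r = Cov(p,q) / (s_p · s_q) = -69.865 / (9.951 × 23.931)
  = -69.865 / 238.1374 ≈ -0.2934

-0.2934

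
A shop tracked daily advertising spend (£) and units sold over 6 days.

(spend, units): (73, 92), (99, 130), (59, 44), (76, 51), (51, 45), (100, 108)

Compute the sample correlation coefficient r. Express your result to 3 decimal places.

n = 6, Σx = 458, Σy = 470, Σx² = 36988, Σy² = 43590, Σxy = 39153
nΣxy − ΣxΣy = 234918 − 215260 = 19658
nΣx² − (Σx)² = 221928 − 209764 = 12164; nΣy² − (Σy)² = 261540 − 220900 = 40640
r = 19658 / √(12164 × 40640) = 19658 / 22233.8697 ≈ 0.884

0.884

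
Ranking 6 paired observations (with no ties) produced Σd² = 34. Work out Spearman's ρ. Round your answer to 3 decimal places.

0.029

ρ = 1 − 6Σd² / [n(n²−1)] = 1 − 6×34 / (6×35)
  = 1 − 204/210 = 1 − 0.9714 ≈ 0.029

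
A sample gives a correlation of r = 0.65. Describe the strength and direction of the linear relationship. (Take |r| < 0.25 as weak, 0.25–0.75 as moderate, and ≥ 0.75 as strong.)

r = 0.65 > 0 so the relationship is positive.
|r| = 0.65, which falls in the moderate range.

moderate positive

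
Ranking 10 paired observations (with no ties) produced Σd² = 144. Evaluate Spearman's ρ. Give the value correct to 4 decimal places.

ρ = 1 − 6Σd² / [n(n²−1)] = 1 − 6×144 / (10×99)
  = 1 − 864/990 = 1 − 0.87273 ≈ 0.1273

0.1273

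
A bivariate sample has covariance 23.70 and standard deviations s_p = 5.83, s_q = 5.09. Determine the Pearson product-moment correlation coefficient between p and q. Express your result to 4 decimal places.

r = Cov(p,q) / (s_p · s_q) = 23.70 / (5.83 × 5.09)
  = 23.70 / 29.6747 ≈ 0.7987

0.7987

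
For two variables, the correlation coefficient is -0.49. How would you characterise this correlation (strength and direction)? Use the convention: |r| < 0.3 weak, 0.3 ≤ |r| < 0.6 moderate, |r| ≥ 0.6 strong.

moderate negative

r = -0.49 < 0 so the relationship is negative.
|r| = 0.49, which falls in the moderate range.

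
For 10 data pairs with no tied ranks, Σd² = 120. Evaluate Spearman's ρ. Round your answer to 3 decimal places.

0.273

ρ = 1 − 6Σd² / [n(n²−1)] = 1 − 6×120 / (10×99)
  = 1 − 720/990 = 1 − 0.7273 ≈ 0.273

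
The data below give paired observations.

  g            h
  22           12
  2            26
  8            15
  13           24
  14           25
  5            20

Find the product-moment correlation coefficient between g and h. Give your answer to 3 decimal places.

-0.499

n = 6, Σg = 64, Σh = 122, Σg² = 942, Σh² = 2646, Σgh = 1198
nΣgh − ΣgΣh = 7188 − 7808 = -620
nΣg² − (Σg)² = 5652 − 4096 = 1556; nΣh² − (Σh)² = 15876 − 14884 = 992
r = -620 / √(1556 × 992) = -620 / 1242.3977 ≈ -0.499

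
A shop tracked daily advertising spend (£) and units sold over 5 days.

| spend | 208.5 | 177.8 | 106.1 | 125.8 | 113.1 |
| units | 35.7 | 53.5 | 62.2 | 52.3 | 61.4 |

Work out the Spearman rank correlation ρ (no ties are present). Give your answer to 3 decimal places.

Rank spend: 5, 4, 1, 3, 2
Rank units: 1, 3, 5, 2, 4
d = rank(spend) − rank(units): 4, 1, -4, 1, -2; Σd² = 38
ρ = 1 − 6Σd² / [n(n²−1)] = 1 − 6×38 / (5×24) = 1 − 228/120 ≈ -0.900

-0.900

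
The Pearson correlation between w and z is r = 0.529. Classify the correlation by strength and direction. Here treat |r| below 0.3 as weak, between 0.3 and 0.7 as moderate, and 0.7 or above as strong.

moderate positive

r = 0.529 > 0 so the relationship is positive.
|r| = 0.529, which falls in the moderate range.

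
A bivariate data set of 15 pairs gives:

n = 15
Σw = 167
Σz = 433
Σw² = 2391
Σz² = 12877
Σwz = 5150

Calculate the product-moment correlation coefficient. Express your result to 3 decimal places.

r = (nΣwz − ΣwΣz) / √[(nΣw² − (Σw)²)(nΣz² − (Σz)²)]
Numerator: 15×5150 − 167×433 = 4939
Denominator: √[(35865 − 27889)(193155 − 187489)] = √[7976 × 5666] = 6722.5007
r = 4939 / 6722.5007 ≈ 0.735

0.735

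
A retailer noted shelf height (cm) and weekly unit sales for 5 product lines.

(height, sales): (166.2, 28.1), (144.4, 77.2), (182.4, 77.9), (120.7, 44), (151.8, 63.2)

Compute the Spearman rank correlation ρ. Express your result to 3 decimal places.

Rank height: 4, 2, 5, 1, 3
Rank sales: 1, 4, 5, 2, 3
d = rank(height) − rank(sales): 3, -2, 0, -1, 0; Σd² = 14
ρ = 1 − 6Σd² / [n(n²−1)] = 1 − 6×14 / (5×24) = 1 − 84/120 ≈ 0.300

0.300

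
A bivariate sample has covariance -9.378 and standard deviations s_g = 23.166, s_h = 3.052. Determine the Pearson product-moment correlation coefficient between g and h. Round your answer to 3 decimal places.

r = Cov(g,h) / (s_g · s_h) = -9.378 / (23.166 × 3.052)
  = -9.378 / 70.7026 ≈ -0.133

-0.133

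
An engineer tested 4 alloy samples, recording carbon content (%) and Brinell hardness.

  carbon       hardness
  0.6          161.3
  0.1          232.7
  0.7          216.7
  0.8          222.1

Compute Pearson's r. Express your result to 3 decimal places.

n = 4, Σx = 2.2, Σy = 832.8, Σx² = 1.5, Σy² = 176454.28, Σxy = 449.42
nΣxy − ΣxΣy = 1797.68 − 1832.16 = -34.48
nΣx² − (Σx)² = 6 − 4.84 = 1.16; nΣy² − (Σy)² = 705817.12 − 693555.84 = 12261.28
r = -34.48 / √(1.16 × 12261.28) = -34.48 / 119.2606 ≈ -0.289

-0.289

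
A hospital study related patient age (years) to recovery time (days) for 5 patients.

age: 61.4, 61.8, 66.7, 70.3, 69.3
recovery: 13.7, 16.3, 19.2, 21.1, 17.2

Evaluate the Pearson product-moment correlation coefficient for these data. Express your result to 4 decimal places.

0.8175

n = 5, Σx = 329.5, Σy = 87.5, Σx² = 21782.67, Σy² = 1563.07, Σxy = 5804.45
nΣxy − ΣxΣy = 29022.25 − 28831.25 = 191
nΣx² − (Σx)² = 108913.35 − 108570.25 = 343.1; nΣy² − (Σy)² = 7815.35 − 7656.25 = 159.1
r = 191 / √(343.1 × 159.1) = 191 / 233.6391 ≈ 0.8175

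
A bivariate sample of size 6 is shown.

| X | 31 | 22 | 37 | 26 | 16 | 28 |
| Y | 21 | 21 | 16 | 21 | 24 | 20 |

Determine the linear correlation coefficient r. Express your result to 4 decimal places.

n = 6, ΣX = 160, ΣY = 123, ΣX² = 4530, ΣY² = 2555, ΣXY = 3195
nΣXY − ΣXΣY = 19170 − 19680 = -510
nΣX² − (ΣX)² = 27180 − 25600 = 1580; nΣY² − (ΣY)² = 15330 − 15129 = 201
r = -510 / √(1580 × 201) = -510 / 563.5424 ≈ -0.9050

-0.9050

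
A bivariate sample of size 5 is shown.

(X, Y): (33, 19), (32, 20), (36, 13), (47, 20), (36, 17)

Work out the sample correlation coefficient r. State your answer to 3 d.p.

0.167

n = 5, ΣX = 184, ΣY = 89, ΣX² = 6914, ΣY² = 1619, ΣXY = 3287
nΣXY − ΣXΣY = 16435 − 16376 = 59
nΣX² − (ΣX)² = 34570 − 33856 = 714; nΣY² − (ΣY)² = 8095 − 7921 = 174
r = 59 / √(714 × 174) = 59 / 352.4713 ≈ 0.167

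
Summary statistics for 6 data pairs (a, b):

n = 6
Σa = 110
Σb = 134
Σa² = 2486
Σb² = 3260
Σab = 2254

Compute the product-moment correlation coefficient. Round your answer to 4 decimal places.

-0.5722

r = (nΣab − ΣaΣb) / √[(nΣa² − (Σa)²)(nΣb² − (Σb)²)]
Numerator: 6×2254 − 110×134 = -1216
Denominator: √[(14916 − 12100)(19560 − 17956)] = √[2816 × 1604] = 2125.2915
r = -1216 / 2125.2915 ≈ -0.5722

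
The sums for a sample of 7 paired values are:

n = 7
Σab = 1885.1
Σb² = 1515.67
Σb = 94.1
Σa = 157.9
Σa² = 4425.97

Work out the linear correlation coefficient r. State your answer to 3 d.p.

-0.510

r = (nΣab − ΣaΣb) / √[(nΣa² − (Σa)²)(nΣb² − (Σb)²)]
Numerator: 7×1885.1 − 157.9×94.1 = -1662.69
Denominator: √[(30981.79 − 24932.41)(10609.69 − 8854.81)] = √[6049.38 × 1754.88] = 3258.2105
r = -1662.69 / 3258.2105 ≈ -0.510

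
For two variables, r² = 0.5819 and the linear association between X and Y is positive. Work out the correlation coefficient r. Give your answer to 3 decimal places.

|r| = √0.5819 = 0.763
The association is positive, so r = 0.763.

0.763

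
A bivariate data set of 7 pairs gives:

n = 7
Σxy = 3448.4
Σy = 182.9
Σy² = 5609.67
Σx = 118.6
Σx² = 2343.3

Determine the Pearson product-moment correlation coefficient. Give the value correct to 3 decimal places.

0.664

r = (nΣxy − ΣxΣy) / √[(nΣx² − (Σx)²)(nΣy² − (Σy)²)]
Numerator: 7×3448.4 − 118.6×182.9 = 2446.86
Denominator: √[(16403.1 − 14065.96)(39267.69 − 33452.41)] = √[2337.14 × 5815.28] = 3686.6141
r = 2446.86 / 3686.6141 ≈ 0.664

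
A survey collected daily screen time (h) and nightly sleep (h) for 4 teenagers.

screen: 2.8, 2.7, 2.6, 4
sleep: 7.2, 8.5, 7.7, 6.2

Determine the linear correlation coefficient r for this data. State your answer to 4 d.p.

-0.8510

n = 4, Σx = 12.1, Σy = 29.6, Σx² = 37.89, Σy² = 221.82, Σxy = 87.93
nΣxy − ΣxΣy = 351.72 − 358.16 = -6.44
nΣx² − (Σx)² = 151.56 − 146.41 = 5.15; nΣy² − (Σy)² = 887.28 − 876.16 = 11.12
r = -6.44 / √(5.15 × 11.12) = -6.44 / 7.5676 ≈ -0.8510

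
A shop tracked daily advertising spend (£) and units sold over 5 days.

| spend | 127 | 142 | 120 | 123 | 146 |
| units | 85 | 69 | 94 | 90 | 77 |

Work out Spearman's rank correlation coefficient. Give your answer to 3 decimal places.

Rank spend: 3, 4, 1, 2, 5
Rank units: 3, 1, 5, 4, 2
d = rank(spend) − rank(units): 0, 3, -4, -2, 3; Σd² = 38
ρ = 1 − 6Σd² / [n(n²−1)] = 1 − 6×38 / (5×24) = 1 − 228/120 ≈ -0.900

-0.900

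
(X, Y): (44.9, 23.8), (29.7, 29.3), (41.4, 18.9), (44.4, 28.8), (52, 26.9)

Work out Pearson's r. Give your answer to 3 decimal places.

n = 5, ΣX = 212.4, ΣY = 127.7, ΣX² = 9287.42, ΣY² = 3335.19, ΣXY = 5398.81
nΣXY − ΣXΣY = 26994.05 − 27123.48 = -129.43
nΣX² − (ΣX)² = 46437.1 − 45113.76 = 1323.34; nΣY² − (ΣY)² = 16675.95 − 16307.29 = 368.66
r = -129.43 / √(1323.34 × 368.66) = -129.43 / 698.4716 ≈ -0.185

-0.185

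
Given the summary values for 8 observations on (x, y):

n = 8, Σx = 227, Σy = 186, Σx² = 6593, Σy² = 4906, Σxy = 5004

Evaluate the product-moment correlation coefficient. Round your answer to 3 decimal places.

-0.921

r = (nΣxy − ΣxΣy) / √[(nΣx² − (Σx)²)(nΣy² − (Σy)²)]
Numerator: 8×5004 − 227×186 = -2190
Denominator: √[(52744 − 51529)(39248 − 34596)] = √[1215 × 4652] = 2377.4314
r = -2190 / 2377.4314 ≈ -0.921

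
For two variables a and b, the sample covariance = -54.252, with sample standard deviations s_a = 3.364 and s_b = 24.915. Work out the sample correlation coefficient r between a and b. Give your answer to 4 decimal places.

-0.6473

r = Cov(a,b) / (s_a · s_b) = -54.252 / (3.364 × 24.915)
  = -54.252 / 83.8141 ≈ -0.6473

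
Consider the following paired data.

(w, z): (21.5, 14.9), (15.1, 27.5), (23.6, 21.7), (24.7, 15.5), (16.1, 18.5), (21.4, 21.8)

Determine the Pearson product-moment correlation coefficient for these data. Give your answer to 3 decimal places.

n = 6, Σw = 122.4, Σz = 119.9, Σw² = 2574.48, Σz² = 2506.89, Σwz = 2394.94
nΣwz − ΣwΣz = 14369.64 − 14675.76 = -306.12
nΣw² − (Σw)² = 15446.88 − 14981.76 = 465.12; nΣz² − (Σz)² = 15041.34 − 14376.01 = 665.33
r = -306.12 / √(465.12 × 665.33) = -306.12 / 556.2898 ≈ -0.550

-0.550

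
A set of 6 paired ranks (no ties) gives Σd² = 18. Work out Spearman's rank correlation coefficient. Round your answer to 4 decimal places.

ρ = 1 − 6Σd² / [n(n²−1)] = 1 − 6×18 / (6×35)
  = 1 − 108/210 = 1 − 0.51429 ≈ 0.4857

0.4857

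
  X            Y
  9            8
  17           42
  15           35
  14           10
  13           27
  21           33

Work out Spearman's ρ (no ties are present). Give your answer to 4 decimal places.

0.7714

Rank X: 1, 5, 4, 3, 2, 6
Rank Y: 1, 6, 5, 2, 3, 4
d = rank(X) − rank(Y): 0, -1, -1, 1, -1, 2; Σd² = 8
ρ = 1 − 6Σd² / [n(n²−1)] = 1 − 6×8 / (6×35) = 1 − 48/210 ≈ 0.7714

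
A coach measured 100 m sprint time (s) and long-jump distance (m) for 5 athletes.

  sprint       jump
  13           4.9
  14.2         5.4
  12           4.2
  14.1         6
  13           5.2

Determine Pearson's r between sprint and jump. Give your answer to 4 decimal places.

n = 5, Σx = 66.3, Σy = 25.7, Σx² = 882.45, Σy² = 133.85, Σxy = 342.98
nΣxy − ΣxΣy = 1714.9 − 1703.91 = 10.99
nΣx² − (Σx)² = 4412.25 − 4395.69 = 16.56; nΣy² − (Σy)² = 669.25 − 660.49 = 8.76
r = 10.99 / √(16.56 × 8.76) = 10.99 / 12.0443 ≈ 0.9125

0.9125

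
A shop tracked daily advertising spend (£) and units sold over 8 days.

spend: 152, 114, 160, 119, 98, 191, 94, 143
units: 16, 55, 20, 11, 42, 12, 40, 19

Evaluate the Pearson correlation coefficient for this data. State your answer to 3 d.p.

-0.697

n = 8, Σx = 1071, Σy = 215, Σx² = 151231, Σy² = 7671, Σxy = 26096
nΣxy − ΣxΣy = 208768 − 230265 = -21497
nΣx² − (Σx)² = 1209848 − 1147041 = 62807; nΣy² − (Σy)² = 61368 − 46225 = 15143
r = -21497 / √(62807 × 15143) = -21497 / 30839.6887 ≈ -0.697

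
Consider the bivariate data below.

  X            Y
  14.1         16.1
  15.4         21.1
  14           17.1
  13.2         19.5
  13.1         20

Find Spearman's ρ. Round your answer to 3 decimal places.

Rank X: 4, 5, 3, 2, 1
Rank Y: 1, 5, 2, 3, 4
d = rank(X) − rank(Y): 3, 0, 1, -1, -3; Σd² = 20
ρ = 1 − 6Σd² / [n(n²−1)] = 1 − 6×20 / (5×24) = 1 − 120/120 ≈ 0.000

0.000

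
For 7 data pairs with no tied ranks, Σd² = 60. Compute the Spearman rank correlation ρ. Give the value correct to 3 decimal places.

ρ = 1 − 6Σd² / [n(n²−1)] = 1 − 6×60 / (7×48)
  = 1 − 360/336 = 1 − 1.0714 ≈ -0.071

-0.071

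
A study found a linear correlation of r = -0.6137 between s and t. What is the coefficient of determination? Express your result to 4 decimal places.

0.3766

r² = (-0.6137)² = 0.3766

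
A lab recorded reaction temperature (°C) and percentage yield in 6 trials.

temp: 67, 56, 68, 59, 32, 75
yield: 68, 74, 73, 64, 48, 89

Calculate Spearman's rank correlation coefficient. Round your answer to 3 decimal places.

0.657

Rank temp: 4, 2, 5, 3, 1, 6
Rank yield: 3, 5, 4, 2, 1, 6
d = rank(temp) − rank(yield): 1, -3, 1, 1, 0, 0; Σd² = 12
ρ = 1 − 6Σd² / [n(n²−1)] = 1 − 6×12 / (6×35) = 1 − 72/210 ≈ 0.657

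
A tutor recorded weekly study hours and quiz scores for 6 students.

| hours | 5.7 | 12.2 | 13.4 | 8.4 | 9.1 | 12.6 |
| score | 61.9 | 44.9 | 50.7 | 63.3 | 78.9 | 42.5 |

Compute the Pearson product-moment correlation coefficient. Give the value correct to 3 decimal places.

-0.667

n = 6, Σx = 61.4, Σy = 342.2, Σx² = 673.02, Σy² = 20456.46, Σxy = 3365.2
nΣxy − ΣxΣy = 20191.2 − 21011.08 = -819.88
nΣx² − (Σx)² = 4038.12 − 3769.96 = 268.16; nΣy² − (Σy)² = 122738.76 − 117100.84 = 5637.92
r = -819.88 / √(268.16 × 5637.92) = -819.88 / 1229.5790 ≈ -0.667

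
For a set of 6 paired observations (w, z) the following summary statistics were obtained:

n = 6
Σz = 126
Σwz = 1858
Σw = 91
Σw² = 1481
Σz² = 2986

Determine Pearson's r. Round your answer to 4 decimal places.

-0.2862

r = (nΣwz − ΣwΣz) / √[(nΣw² − (Σw)²)(nΣz² − (Σz)²)]
Numerator: 6×1858 − 91×126 = -318
Denominator: √[(8886 − 8281)(17916 − 15876)] = √[605 × 2040] = 1110.9455
r = -318 / 1110.9455 ≈ -0.2862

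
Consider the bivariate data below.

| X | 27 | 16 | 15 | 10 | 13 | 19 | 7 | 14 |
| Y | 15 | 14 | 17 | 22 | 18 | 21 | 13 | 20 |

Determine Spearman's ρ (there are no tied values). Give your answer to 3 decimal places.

-0.024

Rank X: 8, 6, 5, 2, 3, 7, 1, 4
Rank Y: 3, 2, 4, 8, 5, 7, 1, 6
d = rank(X) − rank(Y): 5, 4, 1, -6, -2, 0, 0, -2; Σd² = 86
ρ = 1 − 6Σd² / [n(n²−1)] = 1 − 6×86 / (8×63) = 1 − 516/504 ≈ -0.024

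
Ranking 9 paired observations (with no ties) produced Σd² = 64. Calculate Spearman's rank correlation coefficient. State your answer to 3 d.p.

0.467

ρ = 1 − 6Σd² / [n(n²−1)] = 1 − 6×64 / (9×80)
  = 1 − 384/720 = 1 − 0.5333 ≈ 0.467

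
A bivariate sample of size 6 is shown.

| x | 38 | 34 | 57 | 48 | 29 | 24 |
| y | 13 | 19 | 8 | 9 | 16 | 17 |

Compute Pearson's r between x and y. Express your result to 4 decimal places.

n = 6, Σx = 230, Σy = 82, Σx² = 9570, Σy² = 1220, Σxy = 2900
nΣxy − ΣxΣy = 17400 − 18860 = -1460
nΣx² − (Σx)² = 57420 − 52900 = 4520; nΣy² − (Σy)² = 7320 − 6724 = 596
r = -1460 / √(4520 × 596) = -1460 / 1641.3165 ≈ -0.8895

-0.8895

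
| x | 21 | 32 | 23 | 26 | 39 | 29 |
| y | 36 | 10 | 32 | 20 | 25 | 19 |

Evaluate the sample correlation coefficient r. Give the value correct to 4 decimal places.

n = 6, Σx = 170, Σy = 142, Σx² = 5032, Σy² = 3806, Σxy = 3858
nΣxy − ΣxΣy = 23148 − 24140 = -992
nΣx² − (Σx)² = 30192 − 28900 = 1292; nΣy² − (Σy)² = 22836 − 20164 = 2672
r = -992 / √(1292 × 2672) = -992 / 1858.0161 ≈ -0.5339

-0.5339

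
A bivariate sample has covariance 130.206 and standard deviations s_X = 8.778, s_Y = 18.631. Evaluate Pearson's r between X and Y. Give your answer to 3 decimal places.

0.796

r = Cov(X,Y) / (s_X · s_Y) = 130.206 / (8.778 × 18.631)
  = 130.206 / 163.5429 ≈ 0.796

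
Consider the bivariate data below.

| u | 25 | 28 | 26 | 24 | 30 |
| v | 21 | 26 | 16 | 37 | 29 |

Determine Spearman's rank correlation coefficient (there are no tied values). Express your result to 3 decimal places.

Rank u: 2, 4, 3, 1, 5
Rank v: 2, 3, 1, 5, 4
d = rank(u) − rank(v): 0, 1, 2, -4, 1; Σd² = 22
ρ = 1 − 6Σd² / [n(n²−1)] = 1 − 6×22 / (5×24) = 1 − 132/120 ≈ -0.100

-0.100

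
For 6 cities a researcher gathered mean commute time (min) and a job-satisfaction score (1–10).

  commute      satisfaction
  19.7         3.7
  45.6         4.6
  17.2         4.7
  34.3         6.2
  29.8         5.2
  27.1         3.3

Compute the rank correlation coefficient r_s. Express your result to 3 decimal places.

0.314

Rank commute: 2, 6, 1, 5, 4, 3
Rank satisfaction: 2, 3, 4, 6, 5, 1
d = rank(commute) − rank(satisfaction): 0, 3, -3, -1, -1, 2; Σd² = 24
ρ = 1 − 6Σd² / [n(n²−1)] = 1 − 6×24 / (6×35) = 1 − 144/210 ≈ 0.314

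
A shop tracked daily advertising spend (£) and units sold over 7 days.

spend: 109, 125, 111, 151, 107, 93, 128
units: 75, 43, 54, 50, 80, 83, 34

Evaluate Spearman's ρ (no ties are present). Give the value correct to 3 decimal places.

-0.893

Rank spend: 3, 5, 4, 7, 2, 1, 6
Rank units: 5, 2, 4, 3, 6, 7, 1
d = rank(spend) − rank(units): -2, 3, 0, 4, -4, -6, 5; Σd² = 106
ρ = 1 − 6Σd² / [n(n²−1)] = 1 − 6×106 / (7×48) = 1 − 636/336 ≈ -0.893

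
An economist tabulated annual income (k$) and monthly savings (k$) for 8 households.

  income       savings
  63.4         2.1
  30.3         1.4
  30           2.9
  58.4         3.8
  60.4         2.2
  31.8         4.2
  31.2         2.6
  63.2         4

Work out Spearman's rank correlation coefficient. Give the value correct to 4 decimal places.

Rank income: 8, 2, 1, 5, 6, 4, 3, 7
Rank savings: 2, 1, 5, 6, 3, 8, 4, 7
d = rank(income) − rank(savings): 6, 1, -4, -1, 3, -4, -1, 0; Σd² = 80
ρ = 1 − 6Σd² / [n(n²−1)] = 1 − 6×80 / (8×63) = 1 − 480/504 ≈ 0.0476

0.0476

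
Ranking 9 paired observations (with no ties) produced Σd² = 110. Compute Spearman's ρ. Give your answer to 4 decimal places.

0.0833

ρ = 1 − 6Σd² / [n(n²−1)] = 1 − 6×110 / (9×80)
  = 1 − 660/720 = 1 − 0.91667 ≈ 0.0833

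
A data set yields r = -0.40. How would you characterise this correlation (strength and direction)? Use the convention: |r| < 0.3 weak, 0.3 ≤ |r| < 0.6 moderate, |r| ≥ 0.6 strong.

moderate negative

r = -0.40 < 0 so the relationship is negative.
|r| = 0.40, which falls in the moderate range.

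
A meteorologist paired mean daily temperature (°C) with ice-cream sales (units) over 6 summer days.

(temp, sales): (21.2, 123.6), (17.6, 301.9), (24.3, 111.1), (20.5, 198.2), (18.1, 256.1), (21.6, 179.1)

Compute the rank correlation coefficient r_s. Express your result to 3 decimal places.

Rank temp: 4, 1, 6, 3, 2, 5
Rank sales: 2, 6, 1, 4, 5, 3
d = rank(temp) − rank(sales): 2, -5, 5, -1, -3, 2; Σd² = 68
ρ = 1 − 6Σd² / [n(n²−1)] = 1 − 6×68 / (6×35) = 1 − 408/210 ≈ -0.943

-0.943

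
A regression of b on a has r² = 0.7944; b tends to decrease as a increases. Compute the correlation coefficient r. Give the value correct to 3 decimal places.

|r| = √0.7944 = 0.891
The association is negative, so r = −0.891.

-0.891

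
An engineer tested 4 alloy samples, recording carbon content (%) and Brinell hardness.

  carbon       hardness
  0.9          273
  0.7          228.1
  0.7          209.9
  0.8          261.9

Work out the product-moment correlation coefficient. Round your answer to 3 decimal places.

0.930

n = 4, Σx = 3.1, Σy = 972.9, Σx² = 2.43, Σy² = 239208.23, Σxy = 761.82
nΣxy − ΣxΣy = 3047.28 − 3015.99 = 31.29
nΣx² − (Σx)² = 9.72 − 9.61 = 0.11; nΣy² − (Σy)² = 956832.92 − 946534.41 = 10298.51
r = 31.29 / √(0.11 × 10298.51) = 31.29 / 33.6576 ≈ 0.930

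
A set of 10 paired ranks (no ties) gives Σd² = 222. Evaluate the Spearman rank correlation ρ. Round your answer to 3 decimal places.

ρ = 1 − 6Σd² / [n(n²−1)] = 1 − 6×222 / (10×99)
  = 1 − 1332/990 = 1 − 1.3455 ≈ -0.345

-0.345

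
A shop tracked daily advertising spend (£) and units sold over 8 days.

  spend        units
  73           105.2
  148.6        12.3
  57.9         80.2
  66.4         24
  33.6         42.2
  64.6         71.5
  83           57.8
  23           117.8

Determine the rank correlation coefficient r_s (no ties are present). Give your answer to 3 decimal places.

-0.524

Rank spend: 6, 8, 3, 5, 2, 4, 7, 1
Rank units: 7, 1, 6, 2, 3, 5, 4, 8
d = rank(spend) − rank(units): -1, 7, -3, 3, -1, -1, 3, -7; Σd² = 128
ρ = 1 − 6Σd² / [n(n²−1)] = 1 − 6×128 / (8×63) = 1 − 768/504 ≈ -0.524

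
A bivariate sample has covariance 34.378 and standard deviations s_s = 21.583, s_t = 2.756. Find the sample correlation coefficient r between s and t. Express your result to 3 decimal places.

r = Cov(s,t) / (s_s · s_t) = 34.378 / (21.583 × 2.756)
  = 34.378 / 59.4827 ≈ 0.578

0.578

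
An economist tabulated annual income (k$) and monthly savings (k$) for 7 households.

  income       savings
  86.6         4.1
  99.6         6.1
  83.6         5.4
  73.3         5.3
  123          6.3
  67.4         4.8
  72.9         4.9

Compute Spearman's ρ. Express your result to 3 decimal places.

Rank income: 5, 6, 4, 3, 7, 1, 2
Rank savings: 1, 6, 5, 4, 7, 2, 3
d = rank(income) − rank(savings): 4, 0, -1, -1, 0, -1, -1; Σd² = 20
ρ = 1 − 6Σd² / [n(n²−1)] = 1 − 6×20 / (7×48) = 1 − 120/336 ≈ 0.643

0.643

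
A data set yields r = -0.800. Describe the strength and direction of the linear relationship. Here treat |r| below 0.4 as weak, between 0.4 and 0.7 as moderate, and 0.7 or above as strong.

r = -0.800 < 0 so the relationship is negative.
|r| = 0.800, which falls in the strong range.

strong negative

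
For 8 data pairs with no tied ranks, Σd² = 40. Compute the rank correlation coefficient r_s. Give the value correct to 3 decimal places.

ρ = 1 − 6Σd² / [n(n²−1)] = 1 − 6×40 / (8×63)
  = 1 − 240/504 = 1 − 0.4762 ≈ 0.524

0.524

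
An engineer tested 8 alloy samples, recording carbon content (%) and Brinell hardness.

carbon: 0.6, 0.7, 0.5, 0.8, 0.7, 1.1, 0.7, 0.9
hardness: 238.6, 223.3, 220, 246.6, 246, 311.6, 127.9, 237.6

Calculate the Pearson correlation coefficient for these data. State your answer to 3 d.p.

n = 8, Σx = 6, Σy = 1851.6, Σx² = 4.74, Σy² = 446427.14, Σxy = 1425.08
nΣxy − ΣxΣy = 11400.64 − 11109.6 = 291.04
nΣx² − (Σx)² = 37.92 − 36 = 1.92; nΣy² − (Σy)² = 3571417.12 − 3428422.56 = 142994.56
r = 291.04 / √(1.92 × 142994.56) = 291.04 / 523.9748 ≈ 0.555

0.555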